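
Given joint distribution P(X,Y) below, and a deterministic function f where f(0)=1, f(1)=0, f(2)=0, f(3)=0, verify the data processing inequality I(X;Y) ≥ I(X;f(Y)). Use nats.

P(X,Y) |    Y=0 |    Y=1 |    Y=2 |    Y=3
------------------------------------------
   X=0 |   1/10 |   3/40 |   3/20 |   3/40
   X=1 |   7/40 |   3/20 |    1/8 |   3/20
I(X;Y) = 0.0168, I(X;f(Y)) = 0.0011, inequality holds: 0.0168 ≥ 0.0011

Data Processing Inequality: For any Markov chain X → Y → Z, we have I(X;Y) ≥ I(X;Z).

Here Z = f(Y) is a deterministic function of Y, forming X → Y → Z.

Original I(X;Y) = 0.0168 nats

After applying f:
P(X,Z) where Z=f(Y):
- P(X,Z=0) = P(X,Y=1) + P(X,Y=2) + P(X,Y=3)
- P(X,Z=1) = P(X,Y=0)

I(X;Z) = I(X;f(Y)) = 0.0011 nats

Verification: 0.0168 ≥ 0.0011 ✓

Information cannot be created by processing; the function f can only lose information about X.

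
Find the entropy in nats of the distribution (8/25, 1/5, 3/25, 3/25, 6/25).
1.5379 nats

Shannon entropy is H(X) = -Σ p(x) log p(x).

For P = (8/25, 1/5, 3/25, 3/25, 6/25):
H = -8/25 × log_e(8/25) -1/5 × log_e(1/5) -3/25 × log_e(3/25) -3/25 × log_e(3/25) -6/25 × log_e(6/25)
H = 1.5379 nats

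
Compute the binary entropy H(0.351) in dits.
0.2815 dits

The binary entropy function is:
H(p) = -p log(p) - (1-p) log(1-p)

H(0.351) = -0.351 × log_10(0.351) - 0.649 × log_10(0.649)
H(0.351) = 0.2815 dits

Note: Binary entropy is maximized at p=0.5 (H=1 bit) and minimized at p=0 or p=1 (H=0).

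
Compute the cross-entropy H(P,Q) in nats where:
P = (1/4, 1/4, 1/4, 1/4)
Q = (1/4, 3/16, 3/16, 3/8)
1.4288 nats

Cross-entropy: H(P,Q) = -Σ p(x) log q(x)

Alternatively: H(P,Q) = H(P) + D_KL(P||Q)
H(P) = 1.3863 nats
D_KL(P||Q) = 0.0425 nats

H(P,Q) = 1.3863 + 0.0425 = 1.4288 nats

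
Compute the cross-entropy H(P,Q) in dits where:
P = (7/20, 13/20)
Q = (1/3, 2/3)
0.2815 dits

Cross-entropy: H(P,Q) = -Σ p(x) log q(x)

Alternatively: H(P,Q) = H(P) + D_KL(P||Q)
H(P) = 0.2812 dits
D_KL(P||Q) = 0.0003 dits

H(P,Q) = 0.2812 + 0.0003 = 0.2815 dits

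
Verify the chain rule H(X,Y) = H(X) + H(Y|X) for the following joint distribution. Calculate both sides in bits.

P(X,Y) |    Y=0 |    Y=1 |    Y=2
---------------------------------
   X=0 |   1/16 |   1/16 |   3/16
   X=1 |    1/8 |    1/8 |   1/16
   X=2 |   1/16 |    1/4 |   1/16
H(X,Y) = 2.9528, H(X) = 1.5794, H(Y|X) = 1.3734 (all in bits)

Chain rule: H(X,Y) = H(X) + H(Y|X)

Left side — joint entropy directly:
H(X,Y) = -Σ p(x,y) log p(x,y) = 2.9528 bits

Right side — compute H(Y|X) from the conditional distributions:
P(X) = (5/16, 5/16, 3/8), so H(X) = 1.5794 bits
H(Y|X) = Σ_x P(X=x) · H(Y|X=x):
  P(Y|X=0) = (1/5, 1/5, 3/5), H(Y|X=0) = 1.3710, weight P(X=0) = 5/16
  P(Y|X=1) = (2/5, 2/5, 1/5), H(Y|X=1) = 1.5219, weight P(X=1) = 5/16
  P(Y|X=2) = (1/6, 2/3, 1/6), H(Y|X=2) = 1.2516, weight P(X=2) = 3/8
H(Y|X) = 1.3734 bits

H(X) + H(Y|X) = 1.5794 + 1.3734 = 2.9528 bits

Both sides equal 2.9528 bits. ✓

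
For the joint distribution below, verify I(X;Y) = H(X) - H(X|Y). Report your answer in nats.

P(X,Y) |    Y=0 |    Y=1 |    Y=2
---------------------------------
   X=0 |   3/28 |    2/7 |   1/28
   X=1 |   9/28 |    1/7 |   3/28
I(X;Y) = 0.0888 nats

Mutual information has multiple equivalent forms:
- I(X;Y) = H(X) - H(X|Y)
- I(X;Y) = H(Y) - H(Y|X)
- I(X;Y) = H(X) + H(Y) - H(X,Y)

Computing all quantities:
H(X) = 0.6829, H(Y) = 1.0042, H(X,Y) = 1.5984
H(X|Y) = 0.5941, H(Y|X) = 0.9155

Verification:
H(X) - H(X|Y) = 0.6829 - 0.5941 = 0.0888
H(Y) - H(Y|X) = 1.0042 - 0.9155 = 0.0888
H(X) + H(Y) - H(X,Y) = 0.6829 + 1.0042 - 1.5984 = 0.0888

All forms give I(X;Y) = 0.0888 nats. ✓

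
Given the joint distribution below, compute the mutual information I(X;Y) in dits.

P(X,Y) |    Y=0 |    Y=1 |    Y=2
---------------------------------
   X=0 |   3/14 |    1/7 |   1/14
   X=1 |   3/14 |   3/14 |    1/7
0.0039 dits

Mutual information: I(X;Y) = H(X) + H(Y) - H(X,Y)

Marginals:
P(X) = (3/7, 4/7), H(X) = 0.2966 dits
P(Y) = (3/7, 5/14, 3/14), H(Y) = 0.4608 dits

Joint entropy: H(X,Y) = 0.7534 dits

I(X;Y) = 0.2966 + 0.4608 - 0.7534 = 0.0039 dits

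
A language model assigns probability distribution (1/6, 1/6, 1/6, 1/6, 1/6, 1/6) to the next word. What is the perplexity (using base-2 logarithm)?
6.0000

Perplexity is 2^H (or exp(H) for natural log).

First, H = -Σ p log p = 2.5850 bits
Perplexity = 2^2.5850 = 6.0000

Interpretation: The model's uncertainty is equivalent to choosing uniformly among 6.0 options.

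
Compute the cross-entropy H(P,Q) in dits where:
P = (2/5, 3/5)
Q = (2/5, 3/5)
0.2923 dits

Cross-entropy: H(P,Q) = -Σ p(x) log q(x)

Alternatively: H(P,Q) = H(P) + D_KL(P||Q)
H(P) = 0.2923 dits
D_KL(P||Q) = 0.0000 dits

H(P,Q) = 0.2923 + 0.0000 = 0.2923 dits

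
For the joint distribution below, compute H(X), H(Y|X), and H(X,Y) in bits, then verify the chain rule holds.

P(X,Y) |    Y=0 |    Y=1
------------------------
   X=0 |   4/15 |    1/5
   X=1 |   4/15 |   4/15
H(X,Y) = 1.9899, H(X) = 0.9968, H(Y|X) = 0.9931 (all in bits)

Chain rule: H(X,Y) = H(X) + H(Y|X)

Left side — joint entropy directly:
H(X,Y) = -Σ p(x,y) log p(x,y) = 1.9899 bits

Right side — compute H(Y|X) from the conditional distributions:
P(X) = (7/15, 8/15), so H(X) = 0.9968 bits
H(Y|X) = Σ_x P(X=x) · H(Y|X=x):
  P(Y|X=0) = (4/7, 3/7), H(Y|X=0) = 0.9852, weight P(X=0) = 7/15
  P(Y|X=1) = (1/2, 1/2), H(Y|X=1) = 1.0000, weight P(X=1) = 8/15
H(Y|X) = 0.9931 bits

H(X) + H(Y|X) = 0.9968 + 0.9931 = 1.9899 bits

Both sides equal 1.9899 bits. ✓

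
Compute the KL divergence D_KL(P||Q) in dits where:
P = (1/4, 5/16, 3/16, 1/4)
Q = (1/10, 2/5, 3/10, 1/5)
0.0519 dits

KL divergence: D_KL(P||Q) = Σ p(x) log(p(x)/q(x))

Computing term by term:
  x=0: 1/4 × log_10[(1/4)/(1/10)] = 1/4 × 0.3979 = 0.0995
  x=1: 5/16 × log_10[(5/16)/(2/5)] = 5/16 × -0.1072 = -0.0335
  x=2: 3/16 × log_10[(3/16)/(3/10)] = 3/16 × -0.2041 = -0.0383
  x=3: 1/4 × log_10[(1/4)/(1/5)] = 1/4 × 0.0969 = 0.0242

D_KL(P||Q) = 0.0519 dits

Note: KL divergence is always non-negative and equals 0 iff P = Q.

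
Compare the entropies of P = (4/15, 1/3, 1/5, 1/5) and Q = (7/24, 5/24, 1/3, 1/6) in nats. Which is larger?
P

Computing entropies in nats:
H(P) = 1.3624
H(Q) = 1.3510

Distribution P has higher entropy.

Intuition: The distribution closer to uniform (more spread out) has higher entropy.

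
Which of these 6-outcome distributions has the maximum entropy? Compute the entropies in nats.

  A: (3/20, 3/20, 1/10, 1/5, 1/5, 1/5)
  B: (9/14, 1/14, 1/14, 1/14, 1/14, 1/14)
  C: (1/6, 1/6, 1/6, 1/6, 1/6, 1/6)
C

For a discrete distribution over n outcomes, entropy is maximized by the uniform distribution.

Computing entropies:
H(A) = 1.7651 nats
H(B) = 1.2266 nats
H(C) = 1.7918 nats

The uniform distribution (where all probabilities equal 1/6) achieves the maximum entropy of log_e(6) = 1.7918 nats.

Distribution C has the highest entropy.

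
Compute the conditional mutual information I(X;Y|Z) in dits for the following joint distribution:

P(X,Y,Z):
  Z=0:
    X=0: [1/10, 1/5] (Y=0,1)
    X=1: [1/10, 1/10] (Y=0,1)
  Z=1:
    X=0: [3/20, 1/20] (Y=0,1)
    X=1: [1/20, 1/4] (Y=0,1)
0.0416 dits

Conditional mutual information: I(X;Y|Z) = H(X|Z) + H(Y|Z) - H(X,Y|Z)

H(Z) = 0.3010
H(X,Z) = 0.5933 → H(X|Z) = 0.2923
H(Y,Z) = 0.5933 → H(Y|Z) = 0.2923
H(X,Y,Z) = 0.8440 → H(X,Y|Z) = 0.5430

I(X;Y|Z) = 0.2923 + 0.2923 - 0.5430 = 0.0416 dits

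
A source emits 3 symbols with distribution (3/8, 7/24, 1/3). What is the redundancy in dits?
0.0023 dits

Redundancy measures how far a source is from maximum entropy:
R = H_max - H(X)

Maximum entropy for 3 symbols: H_max = log_10(3) = 0.4771 dits
Actual entropy: H(X) = 0.4749 dits
Redundancy: R = 0.4771 - 0.4749 = 0.0023 dits

This redundancy represents potential for compression: the source could be compressed by 0.0023 dits per symbol.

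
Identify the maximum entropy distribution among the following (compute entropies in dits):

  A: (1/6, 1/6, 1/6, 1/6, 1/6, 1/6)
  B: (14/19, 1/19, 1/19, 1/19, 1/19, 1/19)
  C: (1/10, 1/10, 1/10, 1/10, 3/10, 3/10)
A

For a discrete distribution over n outcomes, entropy is maximized by the uniform distribution.

Computing entropies:
H(A) = 0.7782 dits
H(B) = 0.4342 dits
H(C) = 0.7137 dits

The uniform distribution (where all probabilities equal 1/6) achieves the maximum entropy of log_10(6) = 0.7782 dits.

Distribution A has the highest entropy.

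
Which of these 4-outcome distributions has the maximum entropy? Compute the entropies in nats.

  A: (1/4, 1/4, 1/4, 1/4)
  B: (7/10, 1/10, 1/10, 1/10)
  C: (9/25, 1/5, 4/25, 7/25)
A

For a discrete distribution over n outcomes, entropy is maximized by the uniform distribution.

Computing entropies:
H(A) = 1.3863 nats
H(B) = 0.9404 nats
H(C) = 1.3393 nats

The uniform distribution (where all probabilities equal 1/4) achieves the maximum entropy of log_e(4) = 1.3863 nats.

Distribution A has the highest entropy.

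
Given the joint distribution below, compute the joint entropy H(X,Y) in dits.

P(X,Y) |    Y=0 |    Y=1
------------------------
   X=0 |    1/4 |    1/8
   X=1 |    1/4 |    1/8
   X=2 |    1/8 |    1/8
0.7526 dits

Joint entropy is H(X,Y) = -Σ_{x,y} p(x,y) log p(x,y).

Summing over all non-zero entries:
H(X,Y) = -[1/4·log_10(1/4) + 1/8·log_10(1/8) + 1/4·log_10(1/4) + 1/8·log_10(1/8) + 1/8·log_10(1/8) + 1/8·log_10(1/8)]
H(X,Y) = 0.7526 dits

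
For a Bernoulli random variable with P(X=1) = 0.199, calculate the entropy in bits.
0.7199 bits

The binary entropy function is:
H(p) = -p log(p) - (1-p) log(1-p)

H(0.199) = -0.199 × log_2(0.199) - 0.801 × log_2(0.801)
H(0.199) = 0.7199 bits

Note: Binary entropy is maximized at p=0.5 (H=1 bit) and minimized at p=0 or p=1 (H=0).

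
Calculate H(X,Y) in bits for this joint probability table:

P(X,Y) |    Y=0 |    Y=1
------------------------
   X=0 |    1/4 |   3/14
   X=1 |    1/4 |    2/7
1.9926 bits

Joint entropy is H(X,Y) = -Σ_{x,y} p(x,y) log p(x,y).

Summing over all non-zero entries:
H(X,Y) = -[1/4·log_2(1/4) + 3/14·log_2(3/14) + 1/4·log_2(1/4) + 2/7·log_2(2/7)]
H(X,Y) = 1.9926 bits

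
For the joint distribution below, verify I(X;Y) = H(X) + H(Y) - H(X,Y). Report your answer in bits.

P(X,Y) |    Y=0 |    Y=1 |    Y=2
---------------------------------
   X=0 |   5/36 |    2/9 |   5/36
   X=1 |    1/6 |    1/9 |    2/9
I(X;Y) = 0.0431 bits

Mutual information has multiple equivalent forms:
- I(X;Y) = H(X) - H(X|Y)
- I(X;Y) = H(Y) - H(Y|X)
- I(X;Y) = H(X) + H(Y) - H(X,Y)

Computing all quantities:
H(X) = 1.0000, H(Y) = 1.5816, H(X,Y) = 2.5386
H(X|Y) = 0.9569, H(Y|X) = 1.5386

Verification:
H(X) - H(X|Y) = 1.0000 - 0.9569 = 0.0431
H(Y) - H(Y|X) = 1.5816 - 1.5386 = 0.0431
H(X) + H(Y) - H(X,Y) = 1.0000 + 1.5816 - 2.5386 = 0.0431

All forms give I(X;Y) = 0.0431 bits. ✓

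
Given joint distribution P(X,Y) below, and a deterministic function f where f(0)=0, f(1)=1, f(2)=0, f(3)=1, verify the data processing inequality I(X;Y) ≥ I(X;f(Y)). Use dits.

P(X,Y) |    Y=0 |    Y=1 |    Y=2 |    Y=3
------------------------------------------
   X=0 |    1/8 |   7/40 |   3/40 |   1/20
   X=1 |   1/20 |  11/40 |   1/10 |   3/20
I(X;Y) = 0.0193, I(X;f(Y)) = 0.0102, inequality holds: 0.0193 ≥ 0.0102

Data Processing Inequality: For any Markov chain X → Y → Z, we have I(X;Y) ≥ I(X;Z).

Here Z = f(Y) is a deterministic function of Y, forming X → Y → Z.

Original I(X;Y) = 0.0193 dits

After applying f:
P(X,Z) where Z=f(Y):
- P(X,Z=0) = P(X,Y=0) + P(X,Y=2)
- P(X,Z=1) = P(X,Y=1) + P(X,Y=3)

I(X;Z) = I(X;f(Y)) = 0.0102 dits

Verification: 0.0193 ≥ 0.0102 ✓

Information cannot be created by processing; the function f can only lose information about X.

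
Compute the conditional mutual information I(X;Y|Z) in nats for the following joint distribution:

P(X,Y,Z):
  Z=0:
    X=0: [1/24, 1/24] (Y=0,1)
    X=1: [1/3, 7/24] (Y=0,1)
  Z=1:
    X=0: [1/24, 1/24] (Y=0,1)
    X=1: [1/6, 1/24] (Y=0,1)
0.0126 nats

Conditional mutual information: I(X;Y|Z) = H(X|Z) + H(Y|Z) - H(X,Y|Z)

H(Z) = 0.6036
H(X,Z) = 1.0347 → H(X|Z) = 0.4311
H(Y,Z) = 1.2679 → H(Y|Z) = 0.6642
H(X,Y,Z) = 1.6863 → H(X,Y|Z) = 1.0827

I(X;Y|Z) = 0.4311 + 0.6642 - 1.0827 = 0.0126 nats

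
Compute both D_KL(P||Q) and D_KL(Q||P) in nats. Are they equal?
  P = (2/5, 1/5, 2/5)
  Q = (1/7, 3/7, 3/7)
D_KL(P||Q) = 0.2318, D_KL(Q||P) = 0.2091

KL divergence is not symmetric: D_KL(P||Q) ≠ D_KL(Q||P) in general.

D_KL(P||Q) = 0.2318 nats
D_KL(Q||P) = 0.2091 nats

No, they are not equal!

This asymmetry is why KL divergence is not a true distance metric.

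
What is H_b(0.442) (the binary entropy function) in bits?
0.9903 bits

The binary entropy function is:
H(p) = -p log(p) - (1-p) log(1-p)

H(0.442) = -0.442 × log_2(0.442) - 0.558 × log_2(0.558)
H(0.442) = 0.9903 bits

Note: Binary entropy is maximized at p=0.5 (H=1 bit) and minimized at p=0 or p=1 (H=0).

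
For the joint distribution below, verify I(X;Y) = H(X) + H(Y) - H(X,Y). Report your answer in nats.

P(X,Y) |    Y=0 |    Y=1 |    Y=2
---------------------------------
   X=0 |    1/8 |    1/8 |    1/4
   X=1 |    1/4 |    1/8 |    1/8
I(X;Y) = 0.0425 nats

Mutual information has multiple equivalent forms:
- I(X;Y) = H(X) - H(X|Y)
- I(X;Y) = H(Y) - H(Y|X)
- I(X;Y) = H(X) + H(Y) - H(X,Y)

Computing all quantities:
H(X) = 0.6931, H(Y) = 1.0822, H(X,Y) = 1.7329
H(X|Y) = 0.6507, H(Y|X) = 1.0397

Verification:
H(X) - H(X|Y) = 0.6931 - 0.6507 = 0.0425
H(Y) - H(Y|X) = 1.0822 - 1.0397 = 0.0425
H(X) + H(Y) - H(X,Y) = 0.6931 + 1.0822 - 1.7329 = 0.0425

All forms give I(X;Y) = 0.0425 nats. ✓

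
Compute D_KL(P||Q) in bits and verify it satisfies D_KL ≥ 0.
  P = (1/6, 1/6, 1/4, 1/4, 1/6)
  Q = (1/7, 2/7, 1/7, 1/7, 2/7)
0.1815 bits

KL divergence satisfies the Gibbs inequality: D_KL(P||Q) ≥ 0 for all distributions P, Q.

D_KL(P||Q) = Σ p(x) log(p(x)/q(x))
Term by term:
  x=0: 1/6 × log_2[(1/6)/(1/7)] = 0.0371
  x=1: 1/6 × log_2[(1/6)/(2/7)] = -0.1296
  x=2: 1/4 × log_2[(1/4)/(1/7)] = 0.2018
  x=3: 1/4 × log_2[(1/4)/(1/7)] = 0.2018
  x=4: 1/6 × log_2[(1/6)/(2/7)] = -0.1296
D_KL(P||Q) = 0.1815 bits

D_KL(P||Q) = 0.1815 ≥ 0 ✓

This non-negativity is a fundamental property: relative entropy cannot be negative because it measures how different Q is from P.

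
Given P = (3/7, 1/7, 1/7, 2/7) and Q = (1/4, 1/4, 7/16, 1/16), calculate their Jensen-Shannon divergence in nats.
0.0972 nats

Jensen-Shannon divergence is:
JSD(P||Q) = 0.5 × D_KL(P||M) + 0.5 × D_KL(Q||M)
where M = 0.5 × (P + Q) is the mixture distribution.

M = 0.5 × (3/7, 1/7, 1/7, 2/7) + 0.5 × (1/4, 1/4, 7/16, 1/16) = (0.339286, 0.196429, 0.290179, 0.174107)

D_KL(P||M) = 0.0949 nats
D_KL(Q||M) = 0.0995 nats

JSD(P||Q) = 0.5 × 0.0949 + 0.5 × 0.0995 = 0.0972 nats

Unlike KL divergence, JSD is symmetric and bounded: 0 ≤ JSD ≤ log(2).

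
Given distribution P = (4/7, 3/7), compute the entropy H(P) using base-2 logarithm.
0.9852 bits

Shannon entropy is H(X) = -Σ p(x) log p(x).

For P = (4/7, 3/7):
H = -4/7 × log_2(4/7) -3/7 × log_2(3/7)
H = 0.9852 bits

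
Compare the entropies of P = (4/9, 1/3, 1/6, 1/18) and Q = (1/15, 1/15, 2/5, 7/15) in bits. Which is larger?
P

Computing entropies in bits:
H(P) = 1.7108
H(Q) = 1.5628

Distribution P has higher entropy.

Intuition: The distribution closer to uniform (more spread out) has higher entropy.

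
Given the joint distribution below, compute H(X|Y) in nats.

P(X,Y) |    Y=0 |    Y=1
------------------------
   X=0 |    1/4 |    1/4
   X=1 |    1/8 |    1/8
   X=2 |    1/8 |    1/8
1.0397 nats

Using the chain rule: H(X|Y) = H(X,Y) - H(Y)

First, compute H(X,Y) = 1.7329 nats

Marginal P(Y) = (1/2, 1/2)
H(Y) = 0.6931 nats

H(X|Y) = H(X,Y) - H(Y) = 1.7329 - 0.6931 = 1.0397 nats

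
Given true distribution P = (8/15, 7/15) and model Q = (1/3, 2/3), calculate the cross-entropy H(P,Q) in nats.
0.7751 nats

Cross-entropy: H(P,Q) = -Σ p(x) log q(x)

Alternatively: H(P,Q) = H(P) + D_KL(P||Q)
H(P) = 0.6909 nats
D_KL(P||Q) = 0.0842 nats

H(P,Q) = 0.6909 + 0.0842 = 0.7751 nats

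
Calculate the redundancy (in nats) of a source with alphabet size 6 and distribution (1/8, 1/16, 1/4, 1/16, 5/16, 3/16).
0.1613 nats

Redundancy measures how far a source is from maximum entropy:
R = H_max - H(X)

Maximum entropy for 6 symbols: H_max = log_e(6) = 1.7918 nats
Actual entropy: H(X) = 1.6304 nats
Redundancy: R = 1.7918 - 1.6304 = 0.1613 nats

This redundancy represents potential for compression: the source could be compressed by 0.1613 nats per symbol.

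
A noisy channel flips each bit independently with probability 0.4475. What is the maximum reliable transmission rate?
0.0080 bits

For a binary symmetric channel (BSC) with error probability p:
Capacity C = 1 - H(p) bits per symbol

where H(p) = -p log₂(p) - (1-p) log₂(1-p) is the binary entropy function.

H(0.4475) = 0.9920 bits
C = 1 - 0.9920 = 0.0080 bits per symbol

This means we can reliably transmit up to 0.0080 bits of information per channel use.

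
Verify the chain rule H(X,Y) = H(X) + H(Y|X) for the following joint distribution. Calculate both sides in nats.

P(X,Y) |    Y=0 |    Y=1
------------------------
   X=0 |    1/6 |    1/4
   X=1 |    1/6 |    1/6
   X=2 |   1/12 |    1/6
H(X,Y) = 1.7482, H(X) = 1.0776, H(Y|X) = 0.6706 (all in nats)

Chain rule: H(X,Y) = H(X) + H(Y|X)

Left side — joint entropy directly:
H(X,Y) = -Σ p(x,y) log p(x,y) = 1.7482 nats

Right side — compute H(Y|X) from the conditional distributions:
P(X) = (5/12, 1/3, 1/4), so H(X) = 1.0776 nats
H(Y|X) = Σ_x P(X=x) · H(Y|X=x):
  P(Y|X=0) = (2/5, 3/5), H(Y|X=0) = 0.6730, weight P(X=0) = 5/12
  P(Y|X=1) = (1/2, 1/2), H(Y|X=1) = 0.6931, weight P(X=1) = 1/3
  P(Y|X=2) = (1/3, 2/3), H(Y|X=2) = 0.6365, weight P(X=2) = 1/4
H(Y|X) = 0.6706 nats

H(X) + H(Y|X) = 1.0776 + 0.6706 = 1.7482 nats

Both sides equal 1.7482 nats. ✓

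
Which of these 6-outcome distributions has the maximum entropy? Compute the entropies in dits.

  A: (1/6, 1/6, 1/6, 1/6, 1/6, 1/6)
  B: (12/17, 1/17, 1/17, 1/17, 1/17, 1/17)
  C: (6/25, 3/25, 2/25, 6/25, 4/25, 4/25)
A

For a discrete distribution over n outcomes, entropy is maximized by the uniform distribution.

Computing entropies:
H(A) = 0.7782 dits
H(B) = 0.4687 dits
H(C) = 0.7504 dits

The uniform distribution (where all probabilities equal 1/6) achieves the maximum entropy of log_10(6) = 0.7782 dits.

Distribution A has the highest entropy.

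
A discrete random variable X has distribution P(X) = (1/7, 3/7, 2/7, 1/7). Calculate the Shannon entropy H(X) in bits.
1.8424 bits

Shannon entropy is H(X) = -Σ p(x) log p(x).

For P = (1/7, 3/7, 2/7, 1/7):
H = -1/7 × log_2(1/7) -3/7 × log_2(3/7) -2/7 × log_2(2/7) -1/7 × log_2(1/7)
H = 1.8424 bits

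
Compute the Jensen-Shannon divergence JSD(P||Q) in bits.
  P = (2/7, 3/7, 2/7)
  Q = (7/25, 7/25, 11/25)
0.0233 bits

Jensen-Shannon divergence is:
JSD(P||Q) = 0.5 × D_KL(P||M) + 0.5 × D_KL(Q||M)
where M = 0.5 × (P + Q) is the mixture distribution.

M = 0.5 × (2/7, 3/7, 2/7) + 0.5 × (7/25, 7/25, 11/25) = (0.282857, 0.354286, 0.362857)

D_KL(P||M) = 0.0233 bits
D_KL(Q||M) = 0.0232 bits

JSD(P||Q) = 0.5 × 0.0233 + 0.5 × 0.0232 = 0.0233 bits

Unlike KL divergence, JSD is symmetric and bounded: 0 ≤ JSD ≤ log(2).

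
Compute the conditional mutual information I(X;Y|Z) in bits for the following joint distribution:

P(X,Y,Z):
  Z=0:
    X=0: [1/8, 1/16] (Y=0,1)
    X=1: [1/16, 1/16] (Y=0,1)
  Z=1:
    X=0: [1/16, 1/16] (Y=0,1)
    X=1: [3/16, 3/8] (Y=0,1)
0.0148 bits

Conditional mutual information: I(X;Y|Z) = H(X|Z) + H(Y|Z) - H(X,Y|Z)

H(Z) = 0.8960
H(X,Z) = 1.6697 → H(X|Z) = 0.7737
H(Y,Z) = 1.8496 → H(Y|Z) = 0.9536
H(X,Y,Z) = 2.6085 → H(X,Y|Z) = 1.7124

I(X;Y|Z) = 0.7737 + 0.9536 - 1.7124 = 0.0148 bits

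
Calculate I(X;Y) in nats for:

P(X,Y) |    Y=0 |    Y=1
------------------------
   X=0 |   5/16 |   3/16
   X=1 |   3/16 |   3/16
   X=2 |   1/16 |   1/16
0.0080 nats

Mutual information: I(X;Y) = H(X) + H(Y) - H(X,Y)

Marginals:
P(X) = (1/2, 3/8, 1/8), H(X) = 0.9743 nats
P(Y) = (9/16, 7/16), H(Y) = 0.6853 nats

Joint entropy: H(X,Y) = 1.6517 nats

I(X;Y) = 0.9743 + 0.6853 - 1.6517 = 0.0080 nats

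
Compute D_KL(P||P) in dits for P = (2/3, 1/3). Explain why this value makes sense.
0.0000 dits

KL divergence satisfies the Gibbs inequality: D_KL(P||Q) ≥ 0 for all distributions P, Q.

D_KL(P||Q) = Σ p(x) log(p(x)/q(x))
Each term is p(x) × log_10(p(x)/p(x)) = p(x) × log_10(1) = 0, so the sum is 0.
D_KL(P||Q) = 0.0000 dits

When P = Q, the KL divergence is exactly 0, as there is no 'divergence' between identical distributions.

This non-negativity is a fundamental property: relative entropy cannot be negative because it measures how different Q is from P.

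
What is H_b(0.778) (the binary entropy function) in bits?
0.7638 bits

The binary entropy function is:
H(p) = -p log(p) - (1-p) log(1-p)

H(0.778) = -0.778 × log_2(0.778) - 0.222 × log_2(0.222)
H(0.778) = 0.7638 bits

Note: Binary entropy is maximized at p=0.5 (H=1 bit) and minimized at p=0 or p=1 (H=0).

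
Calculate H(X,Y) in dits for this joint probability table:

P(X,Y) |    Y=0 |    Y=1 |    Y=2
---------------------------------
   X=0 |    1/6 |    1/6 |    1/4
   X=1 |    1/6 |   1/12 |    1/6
0.7592 dits

Joint entropy is H(X,Y) = -Σ_{x,y} p(x,y) log p(x,y).

Summing over all non-zero entries:
H(X,Y) = -[1/6·log_10(1/6) + 1/6·log_10(1/6) + 1/4·log_10(1/4) + 1/6·log_10(1/6) + 1/12·log_10(1/12) + 1/6·log_10(1/6)]
H(X,Y) = 0.7592 dits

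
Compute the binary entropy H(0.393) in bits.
0.9667 bits

The binary entropy function is:
H(p) = -p log(p) - (1-p) log(1-p)

H(0.393) = -0.393 × log_2(0.393) - 0.607 × log_2(0.607)
H(0.393) = 0.9667 bits

Note: Binary entropy is maximized at p=0.5 (H=1 bit) and minimized at p=0 or p=1 (H=0).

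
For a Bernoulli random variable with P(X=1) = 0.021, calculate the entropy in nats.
0.1019 nats

The binary entropy function is:
H(p) = -p log(p) - (1-p) log(1-p)

H(0.021) = -0.021 × log_e(0.021) - 0.979 × log_e(0.979)
H(0.021) = 0.1019 nats

Note: Binary entropy is maximized at p=0.5 (H=1 bit) and minimized at p=0 or p=1 (H=0).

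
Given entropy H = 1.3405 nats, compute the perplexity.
3.8210

Perplexity is e^H (or exp(H) for natural log).

H = 1.3405 nats
Perplexity = e^1.3405 = 3.8210

Interpretation: The model's uncertainty is equivalent to choosing uniformly among 3.8 options.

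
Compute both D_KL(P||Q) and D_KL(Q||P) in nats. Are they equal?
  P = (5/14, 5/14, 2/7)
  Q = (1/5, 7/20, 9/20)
D_KL(P||Q) = 0.0845, D_KL(Q||P) = 0.0814

KL divergence is not symmetric: D_KL(P||Q) ≠ D_KL(Q||P) in general.

D_KL(P||Q) = 0.0845 nats
D_KL(Q||P) = 0.0814 nats

No, they are not equal!

This asymmetry is why KL divergence is not a true distance metric.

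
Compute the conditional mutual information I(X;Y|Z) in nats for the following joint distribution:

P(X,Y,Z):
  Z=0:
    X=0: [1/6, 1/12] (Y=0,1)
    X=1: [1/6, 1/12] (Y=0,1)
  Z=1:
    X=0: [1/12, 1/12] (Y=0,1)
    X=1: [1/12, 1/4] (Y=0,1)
0.0153 nats

Conditional mutual information: I(X;Y|Z) = H(X|Z) + H(Y|Z) - H(X,Y|Z)

H(Z) = 0.6931
H(X,Z) = 1.3580 → H(X|Z) = 0.6648
H(Y,Z) = 1.3297 → H(Y|Z) = 0.6365
H(X,Y,Z) = 1.9792 → H(X,Y|Z) = 1.2861

I(X;Y|Z) = 0.6648 + 0.6365 - 1.2861 = 0.0153 nats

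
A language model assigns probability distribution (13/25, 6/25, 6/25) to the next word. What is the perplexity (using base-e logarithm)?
2.7873

Perplexity is e^H (or exp(H) for natural log).

First, H = -Σ p log p = 1.0251 nats
Perplexity = e^1.0251 = 2.7873

Interpretation: The model's uncertainty is equivalent to choosing uniformly among 2.8 options.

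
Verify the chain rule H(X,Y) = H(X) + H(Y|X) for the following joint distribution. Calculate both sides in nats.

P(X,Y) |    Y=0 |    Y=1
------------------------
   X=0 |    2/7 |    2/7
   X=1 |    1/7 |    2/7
H(X,Y) = 1.3518, H(X) = 0.6829, H(Y|X) = 0.6689 (all in nats)

Chain rule: H(X,Y) = H(X) + H(Y|X)

Left side — joint entropy directly:
H(X,Y) = -Σ p(x,y) log p(x,y) = 1.3518 nats

Right side — compute H(Y|X) from the conditional distributions:
P(X) = (4/7, 3/7), so H(X) = 0.6829 nats
H(Y|X) = Σ_x P(X=x) · H(Y|X=x):
  P(Y|X=0) = (1/2, 1/2), H(Y|X=0) = 0.6931, weight P(X=0) = 4/7
  P(Y|X=1) = (1/3, 2/3), H(Y|X=1) = 0.6365, weight P(X=1) = 3/7
H(Y|X) = 0.6689 nats

H(X) + H(Y|X) = 0.6829 + 0.6689 = 1.3518 nats

Both sides equal 1.3518 nats. ✓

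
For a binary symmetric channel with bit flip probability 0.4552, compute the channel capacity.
0.0058 bits

For a binary symmetric channel (BSC) with error probability p:
Capacity C = 1 - H(p) bits per symbol

where H(p) = -p log₂(p) - (1-p) log₂(1-p) is the binary entropy function.

H(0.4552) = 0.9942 bits
C = 1 - 0.9942 = 0.0058 bits per symbol

This means we can reliably transmit up to 0.0058 bits of information per channel use.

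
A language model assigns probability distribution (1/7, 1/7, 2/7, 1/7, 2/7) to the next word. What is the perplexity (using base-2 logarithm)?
4.7107

Perplexity is 2^H (or exp(H) for natural log).

First, H = -Σ p log p = 2.2359 bits
Perplexity = 2^2.2359 = 4.7107

Interpretation: The model's uncertainty is equivalent to choosing uniformly among 4.7 options.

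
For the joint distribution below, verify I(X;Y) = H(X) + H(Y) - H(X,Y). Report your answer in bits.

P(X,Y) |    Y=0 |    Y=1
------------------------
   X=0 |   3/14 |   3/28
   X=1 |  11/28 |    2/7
I(X;Y) = 0.0051 bits

Mutual information has multiple equivalent forms:
- I(X;Y) = H(X) - H(X|Y)
- I(X;Y) = H(Y) - H(Y|X)
- I(X;Y) = H(X) + H(Y) - H(X,Y)

Computing all quantities:
H(X) = 0.9059, H(Y) = 0.9666, H(X,Y) = 1.8674
H(X|Y) = 0.9008, H(Y|X) = 0.9615

Verification:
H(X) - H(X|Y) = 0.9059 - 0.9008 = 0.0051
H(Y) - H(Y|X) = 0.9666 - 0.9615 = 0.0051
H(X) + H(Y) - H(X,Y) = 0.9059 + 0.9666 - 1.8674 = 0.0051

All forms give I(X;Y) = 0.0051 bits. ✓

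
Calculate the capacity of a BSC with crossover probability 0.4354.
0.0121 bits

For a binary symmetric channel (BSC) with error probability p:
Capacity C = 1 - H(p) bits per symbol

where H(p) = -p log₂(p) - (1-p) log₂(1-p) is the binary entropy function.

H(0.4354) = 0.9879 bits
C = 1 - 0.9879 = 0.0121 bits per symbol

This means we can reliably transmit up to 0.0121 bits of information per channel use.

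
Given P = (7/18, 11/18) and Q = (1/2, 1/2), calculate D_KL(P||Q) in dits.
0.0108 dits

KL divergence: D_KL(P||Q) = Σ p(x) log(p(x)/q(x))

Computing term by term:
  x=0: 7/18 × log_10[(7/18)/(1/2)] = 7/18 × -0.1091 = -0.0424
  x=1: 11/18 × log_10[(11/18)/(1/2)] = 11/18 × 0.0872 = 0.0533

D_KL(P||Q) = 0.0108 dits

Note: KL divergence is always non-negative and equals 0 iff P = Q.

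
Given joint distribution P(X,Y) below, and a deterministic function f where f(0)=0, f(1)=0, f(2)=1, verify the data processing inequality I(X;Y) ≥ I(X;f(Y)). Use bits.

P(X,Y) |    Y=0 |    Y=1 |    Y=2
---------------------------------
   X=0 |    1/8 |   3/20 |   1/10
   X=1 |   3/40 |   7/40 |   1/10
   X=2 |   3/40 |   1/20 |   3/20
I(X;Y) = 0.0687, I(X;f(Y)) = 0.0449, inequality holds: 0.0687 ≥ 0.0449

Data Processing Inequality: For any Markov chain X → Y → Z, we have I(X;Y) ≥ I(X;Z).

Here Z = f(Y) is a deterministic function of Y, forming X → Y → Z.

Original I(X;Y) = 0.0687 bits

After applying f:
P(X,Z) where Z=f(Y):
- P(X,Z=0) = P(X,Y=0) + P(X,Y=1)
- P(X,Z=1) = P(X,Y=2)

I(X;Z) = I(X;f(Y)) = 0.0449 bits

Verification: 0.0687 ≥ 0.0449 ✓

Information cannot be created by processing; the function f can only lose information about X.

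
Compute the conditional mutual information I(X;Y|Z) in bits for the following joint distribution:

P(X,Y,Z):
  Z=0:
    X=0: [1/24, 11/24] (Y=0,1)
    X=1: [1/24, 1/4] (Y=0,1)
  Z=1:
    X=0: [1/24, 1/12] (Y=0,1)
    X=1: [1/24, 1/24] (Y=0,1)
0.0090 bits

Conditional mutual information: I(X;Y|Z) = H(X|Z) + H(Y|Z) - H(X,Y|Z)

H(Z) = 0.7383
H(X,Z) = 1.6922 → H(X|Z) = 0.9539
H(Y,Z) = 1.3249 → H(Y|Z) = 0.5866
H(X,Y,Z) = 2.2698 → H(X,Y|Z) = 1.5315

I(X;Y|Z) = 0.9539 + 0.5866 - 1.5315 = 0.0090 bits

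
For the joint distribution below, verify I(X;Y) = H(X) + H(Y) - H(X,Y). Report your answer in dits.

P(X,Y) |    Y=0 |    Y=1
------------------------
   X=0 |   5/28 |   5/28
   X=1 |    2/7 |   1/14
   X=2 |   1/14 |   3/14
I(X;Y) = 0.0450 dits

Mutual information has multiple equivalent forms:
- I(X;Y) = H(X) - H(X|Y)
- I(X;Y) = H(Y) - H(Y|X)
- I(X;Y) = H(X) + H(Y) - H(X,Y)

Computing all quantities:
H(X) = 0.4748, H(Y) = 0.2999, H(X,Y) = 0.7297
H(X|Y) = 0.4298, H(Y|X) = 0.2549

Verification:
H(X) - H(X|Y) = 0.4748 - 0.4298 = 0.0450
H(Y) - H(Y|X) = 0.2999 - 0.2549 = 0.0450
H(X) + H(Y) - H(X,Y) = 0.4748 + 0.2999 - 0.7297 = 0.0450

All forms give I(X;Y) = 0.0450 dits. ✓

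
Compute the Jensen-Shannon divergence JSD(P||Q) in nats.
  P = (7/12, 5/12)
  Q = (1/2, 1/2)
0.0035 nats

Jensen-Shannon divergence is:
JSD(P||Q) = 0.5 × D_KL(P||M) + 0.5 × D_KL(Q||M)
where M = 0.5 × (P + Q) is the mixture distribution.

M = 0.5 × (7/12, 5/12) + 0.5 × (1/2, 1/2) = (13/24, 11/24)

D_KL(P||M) = 0.0035 nats
D_KL(Q||M) = 0.0035 nats

JSD(P||Q) = 0.5 × 0.0035 + 0.5 × 0.0035 = 0.0035 nats

Unlike KL divergence, JSD is symmetric and bounded: 0 ≤ JSD ≤ log(2).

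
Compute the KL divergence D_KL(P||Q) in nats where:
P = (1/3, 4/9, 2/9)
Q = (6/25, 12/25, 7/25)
0.0239 nats

KL divergence: D_KL(P||Q) = Σ p(x) log(p(x)/q(x))

Computing term by term:
  x=0: 1/3 × log_e[(1/3)/(6/25)] = 1/3 × 0.3285 = 0.1095
  x=1: 4/9 × log_e[(4/9)/(12/25)] = 4/9 × -0.0770 = -0.0342
  x=2: 2/9 × log_e[(2/9)/(7/25)] = 2/9 × -0.2311 = -0.0514

D_KL(P||Q) = 0.0239 nats

Note: KL divergence is always non-negative and equals 0 iff P = Q.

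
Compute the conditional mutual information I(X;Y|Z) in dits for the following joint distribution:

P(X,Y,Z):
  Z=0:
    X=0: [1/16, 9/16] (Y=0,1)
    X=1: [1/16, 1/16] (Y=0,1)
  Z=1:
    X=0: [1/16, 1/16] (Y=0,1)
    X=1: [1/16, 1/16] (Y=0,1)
0.0209 dits

Conditional mutual information: I(X;Y|Z) = H(X|Z) + H(Y|Z) - H(X,Y|Z)

H(Z) = 0.2442
H(X,Z) = 0.4662 → H(X|Z) = 0.2220
H(Y,Z) = 0.4662 → H(Y|Z) = 0.2220
H(X,Y,Z) = 0.6674 → H(X,Y|Z) = 0.4231

I(X;Y|Z) = 0.2220 + 0.2220 - 0.4231 = 0.0209 dits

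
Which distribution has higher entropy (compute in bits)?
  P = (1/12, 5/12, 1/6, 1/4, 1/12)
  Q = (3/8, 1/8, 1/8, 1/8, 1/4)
Q

Computing entropies in bits:
H(P) = 2.0546
H(Q) = 2.1556

Distribution Q has higher entropy.

Intuition: The distribution closer to uniform (more spread out) has higher entropy.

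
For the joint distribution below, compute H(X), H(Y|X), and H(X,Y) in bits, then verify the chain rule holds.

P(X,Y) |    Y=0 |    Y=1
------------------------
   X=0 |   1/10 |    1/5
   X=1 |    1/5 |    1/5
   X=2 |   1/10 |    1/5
H(X,Y) = 2.5219, H(X) = 1.5710, H(Y|X) = 0.9510 (all in bits)

Chain rule: H(X,Y) = H(X) + H(Y|X)

Left side — joint entropy directly:
H(X,Y) = -Σ p(x,y) log p(x,y) = 2.5219 bits

Right side — compute H(Y|X) from the conditional distributions:
P(X) = (3/10, 2/5, 3/10), so H(X) = 1.5710 bits
H(Y|X) = Σ_x P(X=x) · H(Y|X=x):
  P(Y|X=0) = (1/3, 2/3), H(Y|X=0) = 0.9183, weight P(X=0) = 3/10
  P(Y|X=1) = (1/2, 1/2), H(Y|X=1) = 1.0000, weight P(X=1) = 2/5
  P(Y|X=2) = (1/3, 2/3), H(Y|X=2) = 0.9183, weight P(X=2) = 3/10
H(Y|X) = 0.9510 bits

H(X) + H(Y|X) = 1.5710 + 0.9510 = 2.5219 bits

Both sides equal 2.5219 bits. ✓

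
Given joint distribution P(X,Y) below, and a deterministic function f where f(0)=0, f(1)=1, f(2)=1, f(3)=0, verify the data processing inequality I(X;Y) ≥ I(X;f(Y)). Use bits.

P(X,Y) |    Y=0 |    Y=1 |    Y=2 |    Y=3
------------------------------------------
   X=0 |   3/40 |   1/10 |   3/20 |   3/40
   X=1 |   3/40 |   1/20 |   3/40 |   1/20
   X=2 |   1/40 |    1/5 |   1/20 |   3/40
I(X;Y) = 0.1158, I(X;f(Y)) = 0.0206, inequality holds: 0.1158 ≥ 0.0206

Data Processing Inequality: For any Markov chain X → Y → Z, we have I(X;Y) ≥ I(X;Z).

Here Z = f(Y) is a deterministic function of Y, forming X → Y → Z.

Original I(X;Y) = 0.1158 bits

After applying f:
P(X,Z) where Z=f(Y):
- P(X,Z=0) = P(X,Y=0) + P(X,Y=3)
- P(X,Z=1) = P(X,Y=1) + P(X,Y=2)

I(X;Z) = I(X;f(Y)) = 0.0206 bits

Verification: 0.1158 ≥ 0.0206 ✓

Information cannot be created by processing; the function f can only lose information about X.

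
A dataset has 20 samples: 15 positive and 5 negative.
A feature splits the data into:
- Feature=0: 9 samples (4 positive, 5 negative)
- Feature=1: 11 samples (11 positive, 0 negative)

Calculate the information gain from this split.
0.3653 bits

Information Gain = H(Y) - H(Y|Feature)

Before split:
P(positive) = 15/20 = 0.7500
H(Y) = 0.8113 bits

After split:
Feature=0: H = 0.9911 bits (weight = 9/20)
Feature=1: H = 0.0000 bits (weight = 11/20)
H(Y|Feature) = (9/20)×0.9911 + (11/20)×0.0000 = 0.4460 bits

Information Gain = 0.8113 - 0.4460 = 0.3653 bits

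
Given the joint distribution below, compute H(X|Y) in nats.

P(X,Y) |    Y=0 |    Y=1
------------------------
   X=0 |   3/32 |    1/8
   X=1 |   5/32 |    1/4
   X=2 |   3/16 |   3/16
1.0609 nats

Using the chain rule: H(X|Y) = H(X,Y) - H(Y)

First, compute H(X,Y) = 1.7462 nats

Marginal P(Y) = (7/16, 9/16)
H(Y) = 0.6853 nats

H(X|Y) = H(X,Y) - H(Y) = 1.7462 - 0.6853 = 1.0609 nats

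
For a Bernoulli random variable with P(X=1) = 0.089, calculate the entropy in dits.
0.1304 dits

The binary entropy function is:
H(p) = -p log(p) - (1-p) log(1-p)

H(0.089) = -0.089 × log_10(0.089) - 0.911 × log_10(0.911)
H(0.089) = 0.1304 dits

Note: Binary entropy is maximized at p=0.5 (H=1 bit) and minimized at p=0 or p=1 (H=0).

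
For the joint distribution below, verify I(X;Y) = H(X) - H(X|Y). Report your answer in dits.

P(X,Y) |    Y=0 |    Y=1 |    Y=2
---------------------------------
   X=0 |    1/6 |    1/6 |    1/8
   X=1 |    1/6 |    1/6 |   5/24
I(X;Y) = 0.0031 dits

Mutual information has multiple equivalent forms:
- I(X;Y) = H(X) - H(X|Y)
- I(X;Y) = H(Y) - H(Y|X)
- I(X;Y) = H(X) + H(Y) - H(X,Y)

Computing all quantities:
H(X) = 0.2995, H(Y) = 0.4771, H(X,Y) = 0.7736
H(X|Y) = 0.2965, H(Y|X) = 0.4741

Verification:
H(X) - H(X|Y) = 0.2995 - 0.2965 = 0.0031
H(Y) - H(Y|X) = 0.4771 - 0.4741 = 0.0031
H(X) + H(Y) - H(X,Y) = 0.2995 + 0.4771 - 0.7736 = 0.0031

All forms give I(X;Y) = 0.0031 dits. ✓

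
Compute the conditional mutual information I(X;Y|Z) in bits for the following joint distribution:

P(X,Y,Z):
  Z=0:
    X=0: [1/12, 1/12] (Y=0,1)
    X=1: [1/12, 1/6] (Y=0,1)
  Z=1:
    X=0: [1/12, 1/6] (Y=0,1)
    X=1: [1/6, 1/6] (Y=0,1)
0.0201 bits

Conditional mutual information: I(X;Y|Z) = H(X|Z) + H(Y|Z) - H(X,Y|Z)

H(Z) = 0.9799
H(X,Z) = 1.9591 → H(X|Z) = 0.9793
H(Y,Z) = 1.9591 → H(Y|Z) = 0.9793
H(X,Y,Z) = 2.9183 → H(X,Y|Z) = 1.9384

I(X;Y|Z) = 0.9793 + 0.9793 - 1.9384 = 0.0201 bits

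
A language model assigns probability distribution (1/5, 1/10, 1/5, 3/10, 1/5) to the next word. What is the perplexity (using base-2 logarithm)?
4.7451

Perplexity is 2^H (or exp(H) for natural log).

First, H = -Σ p log p = 2.2464 bits
Perplexity = 2^2.2464 = 4.7451

Interpretation: The model's uncertainty is equivalent to choosing uniformly among 4.7 options.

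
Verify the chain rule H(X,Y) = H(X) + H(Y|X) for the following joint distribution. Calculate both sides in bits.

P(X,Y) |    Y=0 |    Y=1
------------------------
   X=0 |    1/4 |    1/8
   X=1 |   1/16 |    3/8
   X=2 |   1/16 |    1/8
H(X,Y) = 2.2806, H(X) = 1.5052, H(Y|X) = 0.7754 (all in bits)

Chain rule: H(X,Y) = H(X) + H(Y|X)

Left side — joint entropy directly:
H(X,Y) = -Σ p(x,y) log p(x,y) = 2.2806 bits

Right side — compute H(Y|X) from the conditional distributions:
P(X) = (3/8, 7/16, 3/16), so H(X) = 1.5052 bits
H(Y|X) = Σ_x P(X=x) · H(Y|X=x):
  P(Y|X=0) = (2/3, 1/3), H(Y|X=0) = 0.9183, weight P(X=0) = 3/8
  P(Y|X=1) = (1/7, 6/7), H(Y|X=1) = 0.5917, weight P(X=1) = 7/16
  P(Y|X=2) = (1/3, 2/3), H(Y|X=2) = 0.9183, weight P(X=2) = 3/16
H(Y|X) = 0.7754 bits

H(X) + H(Y|X) = 1.5052 + 0.7754 = 2.2806 bits

Both sides equal 2.2806 bits. ✓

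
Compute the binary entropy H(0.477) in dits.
0.3006 dits

The binary entropy function is:
H(p) = -p log(p) - (1-p) log(1-p)

H(0.477) = -0.477 × log_10(0.477) - 0.523 × log_10(0.523)
H(0.477) = 0.3006 dits

Note: Binary entropy is maximized at p=0.5 (H=1 bit) and minimized at p=0 or p=1 (H=0).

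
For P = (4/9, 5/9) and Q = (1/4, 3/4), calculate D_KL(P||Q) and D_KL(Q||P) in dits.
D_KL(P||Q) = 0.0386, D_KL(Q||P) = 0.0353

KL divergence is not symmetric: D_KL(P||Q) ≠ D_KL(Q||P) in general.

D_KL(P||Q) = 0.0386 dits
D_KL(Q||P) = 0.0353 dits

No, they are not equal!

This asymmetry is why KL divergence is not a true distance metric.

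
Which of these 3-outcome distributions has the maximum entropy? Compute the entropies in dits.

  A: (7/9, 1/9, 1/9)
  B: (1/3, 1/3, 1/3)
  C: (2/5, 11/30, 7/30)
B

For a discrete distribution over n outcomes, entropy is maximized by the uniform distribution.

Computing entropies:
H(A) = 0.2969 dits
H(B) = 0.4771 dits
H(C) = 0.4664 dits

The uniform distribution (where all probabilities equal 1/3) achieves the maximum entropy of log_10(3) = 0.4771 dits.

Distribution B has the highest entropy.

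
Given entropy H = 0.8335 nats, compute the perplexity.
2.3014

Perplexity is e^H (or exp(H) for natural log).

H = 0.8335 nats
Perplexity = e^0.8335 = 2.3014

Interpretation: The model's uncertainty is equivalent to choosing uniformly among 2.3 options.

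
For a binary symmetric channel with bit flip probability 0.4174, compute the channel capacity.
0.0198 bits

For a binary symmetric channel (BSC) with error probability p:
Capacity C = 1 - H(p) bits per symbol

where H(p) = -p log₂(p) - (1-p) log₂(1-p) is the binary entropy function.

H(0.4174) = 0.9802 bits
C = 1 - 0.9802 = 0.0198 bits per symbol

This means we can reliably transmit up to 0.0198 bits of information per channel use.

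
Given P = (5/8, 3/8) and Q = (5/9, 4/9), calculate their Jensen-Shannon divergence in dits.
0.0011 dits

Jensen-Shannon divergence is:
JSD(P||Q) = 0.5 × D_KL(P||M) + 0.5 × D_KL(Q||M)
where M = 0.5 × (P + Q) is the mixture distribution.

M = 0.5 × (5/8, 3/8) + 0.5 × (5/9, 4/9) = (0.590278, 0.409722)

D_KL(P||M) = 0.0011 dits
D_KL(Q||M) = 0.0011 dits

JSD(P||Q) = 0.5 × 0.0011 + 0.5 × 0.0011 = 0.0011 dits

Unlike KL divergence, JSD is symmetric and bounded: 0 ≤ JSD ≤ log(2).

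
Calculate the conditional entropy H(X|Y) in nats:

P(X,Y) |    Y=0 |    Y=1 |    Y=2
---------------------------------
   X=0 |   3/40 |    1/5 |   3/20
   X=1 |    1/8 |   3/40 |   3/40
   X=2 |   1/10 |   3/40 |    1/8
1.0376 nats

Using the chain rule: H(X|Y) = H(X,Y) - H(Y)

First, compute H(X,Y) = 2.1337 nats

Marginal P(Y) = (3/10, 7/20, 7/20)
H(Y) = 1.0961 nats

H(X|Y) = H(X,Y) - H(Y) = 2.1337 - 1.0961 = 1.0376 nats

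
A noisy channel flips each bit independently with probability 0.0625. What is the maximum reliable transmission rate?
0.6627 bits

For a binary symmetric channel (BSC) with error probability p:
Capacity C = 1 - H(p) bits per symbol

where H(p) = -p log₂(p) - (1-p) log₂(1-p) is the binary entropy function.

H(0.0625) = 0.3373 bits
C = 1 - 0.3373 = 0.6627 bits per symbol

This means we can reliably transmit up to 0.6627 bits of information per channel use.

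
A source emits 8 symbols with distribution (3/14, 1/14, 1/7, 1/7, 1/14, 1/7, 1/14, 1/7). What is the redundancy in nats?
0.0719 nats

Redundancy measures how far a source is from maximum entropy:
R = H_max - H(X)

Maximum entropy for 8 symbols: H_max = log_e(8) = 2.0794 nats
Actual entropy: H(X) = 2.0076 nats
Redundancy: R = 2.0794 - 2.0076 = 0.0719 nats

This redundancy represents potential for compression: the source could be compressed by 0.0719 nats per symbol.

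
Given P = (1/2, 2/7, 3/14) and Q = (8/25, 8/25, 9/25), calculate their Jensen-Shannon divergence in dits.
0.0086 dits

Jensen-Shannon divergence is:
JSD(P||Q) = 0.5 × D_KL(P||M) + 0.5 × D_KL(Q||M)
where M = 0.5 × (P + Q) is the mixture distribution.

M = 0.5 × (1/2, 2/7, 3/14) + 0.5 × (8/25, 8/25, 9/25) = (0.41, 0.302857, 0.287143)

D_KL(P||M) = 0.0086 dits
D_KL(Q||M) = 0.0086 dits

JSD(P||Q) = 0.5 × 0.0086 + 0.5 × 0.0086 = 0.0086 dits

Unlike KL divergence, JSD is symmetric and bounded: 0 ≤ JSD ≤ log(2).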